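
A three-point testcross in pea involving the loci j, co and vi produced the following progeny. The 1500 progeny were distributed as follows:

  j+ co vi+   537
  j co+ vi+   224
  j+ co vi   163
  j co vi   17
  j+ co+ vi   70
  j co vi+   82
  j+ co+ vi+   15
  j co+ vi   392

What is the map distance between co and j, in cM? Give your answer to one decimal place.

12.3 cM

The two most frequent reciprocal classes, j+ co vi+ and j co+ vi, are the parental types, so the F1 was j+ co vi+ / j co+ vi.
The two rarest classes, j+ co+ vi+ and j co vi, are the double crossovers. Comparing them with the parentals, only the co allele has switched, so co is the middle locus and the order is vi – co – j.
Crossovers in the co–j interval produce the single-crossover classes j co vi+ and j+ co+ vi (82 + 70 = 152) plus the double crossovers (32).
RF(co–j) = (152 + 32) / 1500 = 184/1500 = 0.1227 → 12.3 cM.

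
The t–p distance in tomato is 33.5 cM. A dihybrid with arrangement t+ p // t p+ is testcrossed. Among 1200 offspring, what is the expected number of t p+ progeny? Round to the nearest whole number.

399

A map distance of 33.5 cM corresponds to a recombination frequency of 0.335.
The F1 is t+ p / t p+, so t p+ is a parental gamete class with expected frequency (1 − r)/2 = 0.665/2 = 0.3325.
Expected number = 0.3325 × 1200 = 399.00 ≈ 399.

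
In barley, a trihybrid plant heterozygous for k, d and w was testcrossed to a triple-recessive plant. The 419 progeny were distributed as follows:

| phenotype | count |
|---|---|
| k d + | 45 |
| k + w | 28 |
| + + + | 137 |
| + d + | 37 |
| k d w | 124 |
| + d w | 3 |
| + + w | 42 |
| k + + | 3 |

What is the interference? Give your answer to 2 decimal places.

0.62

The two most frequent reciprocal classes, + + + and k d w, are the parental types, so the F1 was + + + / k d w.
The two rarest classes, k + + and + d w, are the double crossovers. Comparing them with the parentals, only the k allele has switched, so k is the middle locus and the order is w – k – d.
w–k: (87 + 6)/419 = 0.2220; k–d: (65 + 6)/419 = 0.1695.
Expected DCO frequency = 0.2220 × 0.1695 ≈ 0.03763; observed = 6/419 ≈ 0.01432.
Coefficient of coincidence = 0.01432/0.03763 ≈ 0.38; interference = 1 − 0.38 = 0.62.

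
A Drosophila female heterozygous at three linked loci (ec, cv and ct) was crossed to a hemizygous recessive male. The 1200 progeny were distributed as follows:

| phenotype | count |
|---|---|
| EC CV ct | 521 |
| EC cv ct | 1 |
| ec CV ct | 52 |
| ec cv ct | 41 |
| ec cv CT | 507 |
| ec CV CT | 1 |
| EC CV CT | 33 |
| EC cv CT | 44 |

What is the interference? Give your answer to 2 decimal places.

The two most frequent reciprocal classes, ec cv CT and EC CV ct, are the parental types, so the F1 was ec cv CT / EC CV ct.
The two rarest classes, ec CV CT and EC cv ct, are the double crossovers. Comparing them with the parentals, only the cv allele has switched, so cv is the middle locus and the order is ct – cv – ec.
ct–cv: (74 + 2)/1200 = 0.0633; cv–ec: (96 + 2)/1200 = 0.0817.
Expected DCO frequency = 0.0633 × 0.0817 ≈ 0.00517; observed = 2/1200 ≈ 0.00167.
Coefficient of coincidence = 0.00167/0.00517 ≈ 0.32; interference = 1 − 0.32 = 0.68.

0.68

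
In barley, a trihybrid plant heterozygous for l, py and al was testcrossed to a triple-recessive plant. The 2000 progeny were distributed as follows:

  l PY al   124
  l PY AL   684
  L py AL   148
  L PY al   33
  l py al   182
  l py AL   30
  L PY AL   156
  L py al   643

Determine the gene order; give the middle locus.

py

The two most frequent reciprocal classes, L py al and l PY AL, are the parental types, so the F1 was L py al / l PY AL.
The two rarest classes, L PY al and l py AL, are the double crossovers. Comparing them with the parentals, only the py allele has switched, so py is the middle locus and the order is al – py – l.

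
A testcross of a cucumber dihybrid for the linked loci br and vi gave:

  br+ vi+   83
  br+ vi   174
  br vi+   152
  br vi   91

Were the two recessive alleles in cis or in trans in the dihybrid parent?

trans

The two most frequent classes are br+ vi (174) and br vi+ (152); these are the parental (non-recombinant) types.
So the F1 carried br+ vi on one chromosome and br vi+ on the other — the recessive alleles are on opposite chromosomes (trans / repulsion).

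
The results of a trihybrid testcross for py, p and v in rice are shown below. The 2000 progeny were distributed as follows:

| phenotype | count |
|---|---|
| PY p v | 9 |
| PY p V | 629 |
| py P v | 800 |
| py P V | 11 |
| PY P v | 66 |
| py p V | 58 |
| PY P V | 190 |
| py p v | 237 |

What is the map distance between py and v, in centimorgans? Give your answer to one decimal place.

The two most frequent reciprocal classes, py P v and PY p V, are the parental types, so the F1 was py P v / PY p V.
The two rarest classes, py P V and PY p v, are the double crossovers. Comparing them with the parentals, only the v allele has switched, so v is the middle locus and the order is p – v – py.
Crossovers in the v–py interval produce the single-crossover classes PY P v and py p V (66 + 58 = 124) plus the double crossovers (20).
RF(v–py) = (124 + 20) / 2000 = 144/2000 = 0.0720 → 7.2 centimorgans.

7.2 centimorgans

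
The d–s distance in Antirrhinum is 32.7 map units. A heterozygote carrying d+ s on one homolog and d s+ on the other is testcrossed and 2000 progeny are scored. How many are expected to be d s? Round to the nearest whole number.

327

A map distance of 32.7 map units corresponds to a recombination frequency of 0.327.
The F1 is d+ s / d s+, so d s is a recombinant gamete class with expected frequency r/2 = 0.327/2 = 0.1635.
Expected number = 0.1635 × 2000 = 327.00 ≈ 327.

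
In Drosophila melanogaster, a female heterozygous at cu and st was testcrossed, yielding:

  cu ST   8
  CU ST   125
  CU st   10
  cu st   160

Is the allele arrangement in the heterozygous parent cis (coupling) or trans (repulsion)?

cis

The two most frequent classes are CU ST (125) and cu st (160); these are the parental (non-recombinant) types.
So the F1 carried CU ST on one chromosome and cu st on the other — the recessive alleles are on the same chromosome (cis / coupling).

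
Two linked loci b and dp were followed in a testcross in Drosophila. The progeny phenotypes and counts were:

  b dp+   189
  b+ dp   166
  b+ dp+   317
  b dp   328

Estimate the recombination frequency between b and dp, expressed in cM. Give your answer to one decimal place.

35.5 cM

The two most frequent classes, b+ dp+ (317) and b dp (328), are the parental types, so the F1 was b+ dp+ / b dp.
The recombinant classes are b+ dp and b dp+: 166 + 189 = 355.
Recombination frequency = 355/1000 = 0.3550 ≈ 35.5%, i.e. 35.5 cM.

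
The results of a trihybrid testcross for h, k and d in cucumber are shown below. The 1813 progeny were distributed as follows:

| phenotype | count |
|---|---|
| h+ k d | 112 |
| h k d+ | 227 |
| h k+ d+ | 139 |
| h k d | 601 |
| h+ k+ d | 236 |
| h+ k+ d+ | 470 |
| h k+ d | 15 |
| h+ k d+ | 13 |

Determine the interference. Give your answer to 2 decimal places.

The two most frequent reciprocal classes, h k d and h+ k+ d+, are the parental types, so the F1 was h k d / h+ k+ d+.
The two rarest classes, h k+ d and h+ k d+, are the double crossovers. Comparing them with the parentals, only the k allele has switched, so k is the middle locus and the order is h – k – d.
h–k: (251 + 28)/1813 = 0.1539; k–d: (463 + 28)/1813 = 0.2708.
Expected DCO frequency = 0.1539 × 0.2708 ≈ 0.04168; observed = 28/1813 ≈ 0.01544.
Coefficient of coincidence = 0.01544/0.04168 ≈ 0.37; interference = 1 − 0.37 = 0.63.

0.63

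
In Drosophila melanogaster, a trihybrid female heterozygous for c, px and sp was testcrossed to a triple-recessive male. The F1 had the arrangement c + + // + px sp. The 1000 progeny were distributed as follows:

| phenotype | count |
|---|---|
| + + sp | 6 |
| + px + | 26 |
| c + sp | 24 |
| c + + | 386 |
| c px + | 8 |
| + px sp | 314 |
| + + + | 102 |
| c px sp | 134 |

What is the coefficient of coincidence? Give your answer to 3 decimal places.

0.875

The two rarest classes, c px + and + + sp, are the double crossovers. Comparing them with the parentals, only the px allele has switched, so px is the middle locus and the order is c – px – sp.
c–px: (236 + 14)/1000 = 0.2500; px–sp: (50 + 14)/1000 = 0.0640.
Expected DCO frequency = 0.2500 × 0.0640 ≈ 0.01600; observed = 14/1000 ≈ 0.01400.
Coefficient of coincidence = 0.01400/0.01600 ≈ 0.875.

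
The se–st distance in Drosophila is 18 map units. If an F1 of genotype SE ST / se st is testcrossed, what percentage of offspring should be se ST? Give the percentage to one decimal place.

9.0%

A map distance of 18 map units corresponds to a recombination frequency of 0.180.
The F1 is SE ST / se st, so se ST is a recombinant gamete class with expected frequency r/2 = 0.180/2 = 0.0900.
That is 0.0900 = 9.0% of the progeny.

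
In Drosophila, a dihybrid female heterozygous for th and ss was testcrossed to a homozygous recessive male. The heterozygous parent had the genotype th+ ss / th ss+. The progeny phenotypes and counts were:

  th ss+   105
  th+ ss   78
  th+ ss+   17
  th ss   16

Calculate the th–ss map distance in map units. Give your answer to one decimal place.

The recombinant classes are th+ ss+ and th ss: 17 + 16 = 33.
Recombination frequency = 33/216 = 0.1528 ≈ 15.3%, i.e. 15.3 map units.

15.3 map units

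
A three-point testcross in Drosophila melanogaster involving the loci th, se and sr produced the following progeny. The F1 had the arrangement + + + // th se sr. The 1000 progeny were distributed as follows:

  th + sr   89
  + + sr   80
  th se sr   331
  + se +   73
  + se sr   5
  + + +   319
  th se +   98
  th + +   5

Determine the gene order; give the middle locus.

th

The two rarest classes, th + + and + se sr, are the double crossovers. Comparing them with the parentals, only the th allele has switched, so th is the middle locus and the order is sr – th – se.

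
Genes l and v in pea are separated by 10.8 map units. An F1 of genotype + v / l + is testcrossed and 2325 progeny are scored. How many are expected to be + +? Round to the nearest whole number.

A map distance of 10.8 map units corresponds to a recombination frequency of 0.108.
The F1 is + v / l +, so + + is a recombinant gamete class with expected frequency r/2 = 0.108/2 = 0.0540.
Expected number = 0.0540 × 2325 = 125.55 ≈ 126.

126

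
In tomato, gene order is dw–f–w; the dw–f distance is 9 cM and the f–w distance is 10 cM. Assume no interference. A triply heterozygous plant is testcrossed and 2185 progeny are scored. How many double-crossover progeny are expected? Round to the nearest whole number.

20

Map distances give recombination frequencies of 0.090 and 0.100 for the two intervals.
With no interference, expected double-crossover frequency = 0.090 × 0.100 = 0.00900.
Expected number = 0.00900 × 2185 = 19.66 ≈ 20.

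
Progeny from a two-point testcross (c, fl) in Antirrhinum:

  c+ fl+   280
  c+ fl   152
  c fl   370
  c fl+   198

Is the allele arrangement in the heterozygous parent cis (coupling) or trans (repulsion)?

The two most frequent classes are c+ fl+ (280) and c fl (370); these are the parental (non-recombinant) types.
So the F1 carried c+ fl+ on one chromosome and c fl on the other — the recessive alleles are on the same chromosome (cis / coupling).

cis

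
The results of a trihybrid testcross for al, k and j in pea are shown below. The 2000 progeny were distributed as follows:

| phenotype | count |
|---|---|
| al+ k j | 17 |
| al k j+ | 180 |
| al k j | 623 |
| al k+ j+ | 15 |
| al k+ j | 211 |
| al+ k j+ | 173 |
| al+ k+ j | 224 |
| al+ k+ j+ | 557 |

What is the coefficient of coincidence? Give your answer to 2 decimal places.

0.35

The two most frequent reciprocal classes, al k j and al+ k+ j+, are the parental types, so the F1 was al k j / al+ k+ j+.
The two rarest classes, al+ k j and al k+ j+, are the double crossovers. Comparing them with the parentals, only the al allele has switched, so al is the middle locus and the order is k – al – j.
k–al: (384 + 32)/2000 = 0.2080; al–j: (404 + 32)/2000 = 0.2180.
Expected DCO frequency = 0.2080 × 0.2180 ≈ 0.04534; observed = 32/2000 ≈ 0.01600.
Coefficient of coincidence = 0.01600/0.04534 ≈ 0.35.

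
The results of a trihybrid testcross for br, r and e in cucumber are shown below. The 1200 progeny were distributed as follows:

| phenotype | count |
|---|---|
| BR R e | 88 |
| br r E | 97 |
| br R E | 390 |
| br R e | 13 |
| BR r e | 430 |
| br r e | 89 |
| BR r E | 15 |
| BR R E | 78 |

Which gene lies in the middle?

The two most frequent reciprocal classes, br R E and BR r e, are the parental types, so the F1 was br R E / BR r e.
The two rarest classes, br R e and BR r E, are the double crossovers. Comparing them with the parentals, only the e allele has switched, so e is the middle locus and the order is br – e – r.

e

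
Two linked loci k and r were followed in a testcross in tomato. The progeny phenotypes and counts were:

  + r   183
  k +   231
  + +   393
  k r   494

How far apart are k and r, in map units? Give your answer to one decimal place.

The two most frequent classes, + + (393) and k r (494), are the parental types, so the F1 was + + / k r.
The recombinant classes are + r and k +: 183 + 231 = 414.
Recombination frequency = 414/1301 = 0.3182 ≈ 31.8%, i.e. 31.8 map units.

31.8 map units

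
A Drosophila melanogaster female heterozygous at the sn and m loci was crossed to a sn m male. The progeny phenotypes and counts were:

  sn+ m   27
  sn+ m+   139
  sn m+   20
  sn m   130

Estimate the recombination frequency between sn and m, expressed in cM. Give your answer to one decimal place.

The two most frequent classes, sn+ m+ (139) and sn m (130), are the parental types, so the F1 was sn+ m+ / sn m.
The recombinant classes are sn+ m and sn m+: 27 + 20 = 47.
Recombination frequency = 47/316 = 0.1487 ≈ 14.9%, i.e. 14.9 cM.

14.9 cM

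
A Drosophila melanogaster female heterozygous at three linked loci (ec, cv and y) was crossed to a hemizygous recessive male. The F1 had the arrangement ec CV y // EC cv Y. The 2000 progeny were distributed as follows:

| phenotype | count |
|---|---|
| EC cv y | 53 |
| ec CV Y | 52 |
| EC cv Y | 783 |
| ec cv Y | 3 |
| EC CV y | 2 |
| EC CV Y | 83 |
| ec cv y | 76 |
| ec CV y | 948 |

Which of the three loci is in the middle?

ec

The two rarest classes, EC CV y and ec cv Y, are the double crossovers. Comparing them with the parentals, only the ec allele has switched, so ec is the middle locus and the order is y – ec – cv.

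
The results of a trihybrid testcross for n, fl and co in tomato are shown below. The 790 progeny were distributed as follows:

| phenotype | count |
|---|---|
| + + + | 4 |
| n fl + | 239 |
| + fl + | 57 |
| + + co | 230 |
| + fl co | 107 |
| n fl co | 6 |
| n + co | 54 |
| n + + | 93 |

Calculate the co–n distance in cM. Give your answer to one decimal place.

15.3 cM

The two most frequent reciprocal classes, + + co and n fl +, are the parental types, so the F1 was + + co / n fl +.
The two rarest classes, + + + and n fl co, are the double crossovers. Comparing them with the parentals, only the co allele has switched, so co is the middle locus and the order is n – co – fl.
Crossovers in the n–co interval produce the single-crossover classes n + co and + fl + (54 + 57 = 111) plus the double crossovers (10).
RF(n–co) = (111 + 10) / 790 = 121/790 = 0.1532 → 15.3 cM.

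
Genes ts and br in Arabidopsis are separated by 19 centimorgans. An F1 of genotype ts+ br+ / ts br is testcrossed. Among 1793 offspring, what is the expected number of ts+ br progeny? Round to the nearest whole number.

A map distance of 19 centimorgans corresponds to a recombination frequency of 0.190.
The F1 is ts+ br+ / ts br, so ts+ br is a recombinant gamete class with expected frequency r/2 = 0.190/2 = 0.0950.
Expected number = 0.0950 × 1793 = 170.34 ≈ 170.

170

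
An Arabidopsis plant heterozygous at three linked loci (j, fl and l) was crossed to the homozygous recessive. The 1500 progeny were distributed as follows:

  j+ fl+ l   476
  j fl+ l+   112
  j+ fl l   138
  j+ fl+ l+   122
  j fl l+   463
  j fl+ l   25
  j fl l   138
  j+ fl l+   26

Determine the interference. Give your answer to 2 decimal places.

0.18

The two most frequent reciprocal classes, j fl l+ and j+ fl+ l, are the parental types, so the F1 was j fl l+ / j+ fl+ l.
The two rarest classes, j+ fl l+ and j fl+ l, are the double crossovers. Comparing them with the parentals, only the j allele has switched, so j is the middle locus and the order is l – j – fl.
l–j: (260 + 51)/1500 = 0.2073; j–fl: (250 + 51)/1500 = 0.2007.
Expected DCO frequency = 0.2073 × 0.2007 ≈ 0.04161; observed = 51/1500 ≈ 0.03400.
Coefficient of coincidence = 0.03400/0.04161 ≈ 0.82; interference = 1 − 0.82 = 0.18.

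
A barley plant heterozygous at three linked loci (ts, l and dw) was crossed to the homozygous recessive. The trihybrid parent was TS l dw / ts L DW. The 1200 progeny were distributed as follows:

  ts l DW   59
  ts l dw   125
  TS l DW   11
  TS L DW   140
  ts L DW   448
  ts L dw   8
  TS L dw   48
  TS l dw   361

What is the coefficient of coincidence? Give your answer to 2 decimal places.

The two rarest classes, TS l DW and ts L dw, are the double crossovers. Comparing them with the parentals, only the dw allele has switched, so dw is the middle locus and the order is l – dw – ts.
l–dw: (107 + 19)/1200 = 0.1050; dw–ts: (265 + 19)/1200 = 0.2367.
Expected DCO frequency = 0.1050 × 0.2367 ≈ 0.02485; observed = 19/1200 ≈ 0.01583.
Coefficient of coincidence = 0.01583/0.02485 ≈ 0.64.

0.64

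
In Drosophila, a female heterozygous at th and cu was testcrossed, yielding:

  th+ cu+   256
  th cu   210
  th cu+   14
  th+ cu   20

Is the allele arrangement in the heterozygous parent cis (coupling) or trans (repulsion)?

The two most frequent classes are th+ cu+ (256) and th cu (210); these are the parental (non-recombinant) types.
So the F1 carried th+ cu+ on one chromosome and th cu on the other — the recessive alleles are on the same chromosome (cis / coupling).

cis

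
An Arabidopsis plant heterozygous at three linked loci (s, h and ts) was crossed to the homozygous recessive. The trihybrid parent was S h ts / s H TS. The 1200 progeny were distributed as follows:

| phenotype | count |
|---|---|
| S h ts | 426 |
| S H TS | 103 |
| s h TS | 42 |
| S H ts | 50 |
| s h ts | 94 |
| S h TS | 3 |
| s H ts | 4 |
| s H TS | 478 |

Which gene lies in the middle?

The two rarest classes, S h TS and s H ts, are the double crossovers. Comparing them with the parentals, only the ts allele has switched, so ts is the middle locus and the order is h – ts – s.

ts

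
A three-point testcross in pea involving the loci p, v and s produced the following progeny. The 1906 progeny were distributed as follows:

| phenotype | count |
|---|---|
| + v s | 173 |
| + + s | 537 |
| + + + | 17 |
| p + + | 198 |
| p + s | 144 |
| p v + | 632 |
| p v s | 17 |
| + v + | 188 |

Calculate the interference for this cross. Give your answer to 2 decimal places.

The two most frequent reciprocal classes, + + s and p v +, are the parental types, so the F1 was + + s / p v +.
The two rarest classes, + + + and p v s, are the double crossovers. Comparing them with the parentals, only the s allele has switched, so s is the middle locus and the order is p – s – v.
p–s: (332 + 34)/1906 = 0.1920; s–v: (371 + 34)/1906 = 0.2125.
Expected DCO frequency = 0.1920 × 0.2125 ≈ 0.04080; observed = 34/1906 ≈ 0.01784.
Coefficient of coincidence = 0.01784/0.04080 ≈ 0.44; interference = 1 − 0.44 = 0.56.

0.56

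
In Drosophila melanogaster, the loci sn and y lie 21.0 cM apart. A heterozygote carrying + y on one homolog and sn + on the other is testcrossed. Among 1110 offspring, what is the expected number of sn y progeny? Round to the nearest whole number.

117

A map distance of 21.0 cM corresponds to a recombination frequency of 0.210.
The F1 is + y / sn +, so sn y is a recombinant gamete class with expected frequency r/2 = 0.210/2 = 0.1050.
Expected number = 0.1050 × 1110 = 116.55 ≈ 117.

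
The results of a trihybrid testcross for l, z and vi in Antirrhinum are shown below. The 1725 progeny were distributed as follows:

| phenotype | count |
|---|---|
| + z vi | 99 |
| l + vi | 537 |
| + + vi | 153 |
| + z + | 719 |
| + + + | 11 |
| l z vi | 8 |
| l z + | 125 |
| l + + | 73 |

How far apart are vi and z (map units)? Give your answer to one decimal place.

11.1 map units

The two most frequent reciprocal classes, l + vi and + z +, are the parental types, so the F1 was l + vi / + z +.
The two rarest classes, l z vi and + + +, are the double crossovers. Comparing them with the parentals, only the z allele has switched, so z is the middle locus and the order is l – z – vi.
Crossovers in the z–vi interval produce the single-crossover classes l + + and + z vi (73 + 99 = 172) plus the double crossovers (19).
RF(z–vi) = (172 + 19) / 1725 = 191/1725 = 0.1107 → 11.1 map units.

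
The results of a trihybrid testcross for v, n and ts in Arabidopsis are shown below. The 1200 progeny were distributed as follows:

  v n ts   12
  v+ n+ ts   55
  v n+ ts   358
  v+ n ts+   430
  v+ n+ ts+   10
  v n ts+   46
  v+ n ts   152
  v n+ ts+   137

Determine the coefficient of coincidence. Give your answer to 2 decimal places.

The two most frequent reciprocal classes, v+ n ts+ and v n+ ts, are the parental types, so the F1 was v+ n ts+ / v n+ ts.
The two rarest classes, v+ n+ ts+ and v n ts, are the double crossovers. Comparing them with the parentals, only the n allele has switched, so n is the middle locus and the order is v – n – ts.
v–n: (101 + 22)/1200 = 0.1025; n–ts: (289 + 22)/1200 = 0.2592.
Expected DCO frequency = 0.1025 × 0.2592 ≈ 0.02657; observed = 22/1200 ≈ 0.01833.
Coefficient of coincidence = 0.01833/0.02657 ≈ 0.69.

0.69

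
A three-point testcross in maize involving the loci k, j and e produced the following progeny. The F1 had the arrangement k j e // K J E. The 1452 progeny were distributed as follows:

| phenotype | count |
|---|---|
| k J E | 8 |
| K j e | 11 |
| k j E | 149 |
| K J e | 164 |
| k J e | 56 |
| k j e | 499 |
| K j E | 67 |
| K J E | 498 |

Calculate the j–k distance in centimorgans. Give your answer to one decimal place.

The two rarest classes, K j e and k J E, are the double crossovers. Comparing them with the parentals, only the k allele has switched, so k is the middle locus and the order is e – k – j.
Crossovers in the k–j interval produce the single-crossover classes k J e and K j E (56 + 67 = 123) plus the double crossovers (19).
RF(k–j) = (123 + 19) / 1452 = 142/1452 = 0.0978 → 9.8 centimorgans.

9.8 centimorgans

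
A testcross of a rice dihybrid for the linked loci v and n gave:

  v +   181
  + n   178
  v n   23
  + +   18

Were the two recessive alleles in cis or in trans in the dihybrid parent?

The two most frequent classes are + n (178) and v + (181); these are the parental (non-recombinant) types.
So the F1 carried + n on one chromosome and v + on the other — the recessive alleles are on opposite chromosomes (trans / repulsion).

trans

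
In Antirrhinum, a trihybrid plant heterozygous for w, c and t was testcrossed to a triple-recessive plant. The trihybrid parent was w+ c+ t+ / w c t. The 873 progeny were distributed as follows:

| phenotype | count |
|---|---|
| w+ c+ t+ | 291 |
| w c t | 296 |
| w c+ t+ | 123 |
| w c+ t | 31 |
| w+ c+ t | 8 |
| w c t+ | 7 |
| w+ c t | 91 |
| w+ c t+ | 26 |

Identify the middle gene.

The two rarest classes, w+ c+ t and w c t+, are the double crossovers. Comparing them with the parentals, only the t allele has switched, so t is the middle locus and the order is w – t – c.

t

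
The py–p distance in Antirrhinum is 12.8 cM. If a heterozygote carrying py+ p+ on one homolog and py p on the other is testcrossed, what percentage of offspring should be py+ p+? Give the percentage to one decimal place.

43.6%

A map distance of 12.8 cM corresponds to a recombination frequency of 0.128.
The F1 is py+ p+ / py p, so py+ p+ is a parental gamete class with expected frequency (1 − r)/2 = 0.872/2 = 0.4360.
That is 0.4360 = 43.6% of the progeny.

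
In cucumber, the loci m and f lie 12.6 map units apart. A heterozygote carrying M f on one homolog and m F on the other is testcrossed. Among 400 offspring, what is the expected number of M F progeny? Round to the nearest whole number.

25

A map distance of 12.6 map units corresponds to a recombination frequency of 0.126.
The F1 is M f / m F, so M F is a recombinant gamete class with expected frequency r/2 = 0.126/2 = 0.0630.
Expected number = 0.0630 × 400 = 25.20 ≈ 25.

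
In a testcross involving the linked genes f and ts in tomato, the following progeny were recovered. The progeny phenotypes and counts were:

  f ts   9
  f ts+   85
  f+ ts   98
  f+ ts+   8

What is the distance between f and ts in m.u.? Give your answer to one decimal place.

The two most frequent classes, f+ ts (98) and f ts+ (85), are the parental types, so the F1 was f+ ts / f ts+.
The recombinant classes are f+ ts+ and f ts: 8 + 9 = 17.
Recombination frequency = 17/200 = 0.0850 ≈ 8.5%, i.e. 8.5 m.u.

8.5 m.u.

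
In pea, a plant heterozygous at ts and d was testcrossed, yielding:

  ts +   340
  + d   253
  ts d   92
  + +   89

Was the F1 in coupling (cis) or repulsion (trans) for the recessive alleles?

The two most frequent classes are + d (253) and ts + (340); these are the parental (non-recombinant) types.
So the F1 carried + d on one chromosome and ts + on the other — the recessive alleles are on opposite chromosomes (trans / repulsion).

trans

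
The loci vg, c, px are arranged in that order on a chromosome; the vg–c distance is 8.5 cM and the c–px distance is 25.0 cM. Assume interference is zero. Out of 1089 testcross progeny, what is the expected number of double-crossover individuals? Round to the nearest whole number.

23

Map distances give recombination frequencies of 0.085 and 0.250 for the two intervals.
With no interference, expected double-crossover frequency = 0.085 × 0.250 = 0.02125.
Expected number = 0.02125 × 1089 = 23.14 ≈ 23.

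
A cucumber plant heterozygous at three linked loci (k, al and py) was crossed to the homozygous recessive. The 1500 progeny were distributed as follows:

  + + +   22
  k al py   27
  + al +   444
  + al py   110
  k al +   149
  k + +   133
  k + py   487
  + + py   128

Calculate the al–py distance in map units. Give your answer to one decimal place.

19.5 map units

The two most frequent reciprocal classes, k + py and + al +, are the parental types, so the F1 was k + py / + al +.
The two rarest classes, k al py and + + +, are the double crossovers. Comparing them with the parentals, only the al allele has switched, so al is the middle locus and the order is k – al – py.
Crossovers in the al–py interval produce the single-crossover classes k + + and + al py (133 + 110 = 243) plus the double crossovers (49).
RF(al–py) = (243 + 49) / 1500 = 292/1500 = 0.1947 → 19.5 map units.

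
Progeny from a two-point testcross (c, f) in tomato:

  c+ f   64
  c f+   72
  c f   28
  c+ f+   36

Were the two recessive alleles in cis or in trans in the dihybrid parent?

The two most frequent classes are c+ f (64) and c f+ (72); these are the parental (non-recombinant) types.
So the F1 carried c+ f on one chromosome and c f+ on the other — the recessive alleles are on opposite chromosomes (trans / repulsion).

trans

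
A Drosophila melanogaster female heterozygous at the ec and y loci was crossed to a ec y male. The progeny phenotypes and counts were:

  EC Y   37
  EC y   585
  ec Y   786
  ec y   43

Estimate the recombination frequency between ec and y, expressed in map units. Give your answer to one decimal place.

The two most frequent classes, EC y (585) and ec Y (786), are the parental types, so the F1 was EC y / ec Y.
The recombinant classes are EC Y and ec y: 37 + 43 = 80.
Recombination frequency = 80/1451 = 0.0551 ≈ 5.5%, i.e. 5.5 map units.

5.5 map units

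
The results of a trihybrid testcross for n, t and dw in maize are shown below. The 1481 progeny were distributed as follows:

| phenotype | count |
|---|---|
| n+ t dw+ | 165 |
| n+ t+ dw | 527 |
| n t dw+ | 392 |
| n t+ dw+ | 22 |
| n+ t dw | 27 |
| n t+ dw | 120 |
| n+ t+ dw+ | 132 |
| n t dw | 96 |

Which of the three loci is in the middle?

t

The two most frequent reciprocal classes, n+ t+ dw and n t dw+, are the parental types, so the F1 was n+ t+ dw / n t dw+.
The two rarest classes, n+ t dw and n t+ dw+, are the double crossovers. Comparing them with the parentals, only the t allele has switched, so t is the middle locus and the order is n – t – dw.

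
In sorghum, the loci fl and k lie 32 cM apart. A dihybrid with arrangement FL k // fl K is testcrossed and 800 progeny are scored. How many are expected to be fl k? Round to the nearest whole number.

128

A map distance of 32 cM corresponds to a recombination frequency of 0.320.
The F1 is FL k / fl K, so fl k is a recombinant gamete class with expected frequency r/2 = 0.320/2 = 0.1600.
Expected number = 0.1600 × 800 = 128.00 ≈ 128.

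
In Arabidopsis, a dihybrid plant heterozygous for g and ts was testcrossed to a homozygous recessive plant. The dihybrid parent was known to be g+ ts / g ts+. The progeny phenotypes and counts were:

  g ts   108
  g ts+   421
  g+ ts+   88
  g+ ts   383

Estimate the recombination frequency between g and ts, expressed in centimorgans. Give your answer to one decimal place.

19.6 centimorgans

The recombinant classes are g+ ts+ and g ts: 88 + 108 = 196.
Recombination frequency = 196/1000 = 0.1960 ≈ 19.6%, i.e. 19.6 centimorgans.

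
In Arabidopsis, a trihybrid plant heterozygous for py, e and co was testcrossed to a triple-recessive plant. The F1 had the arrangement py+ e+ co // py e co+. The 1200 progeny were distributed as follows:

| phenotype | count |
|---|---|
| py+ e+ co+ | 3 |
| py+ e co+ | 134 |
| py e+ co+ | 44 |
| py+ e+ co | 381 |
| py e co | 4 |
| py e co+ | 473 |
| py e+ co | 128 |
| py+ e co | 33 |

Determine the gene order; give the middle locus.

co

The two rarest classes, py+ e+ co+ and py e co, are the double crossovers. Comparing them with the parentals, only the co allele has switched, so co is the middle locus and the order is e – co – py.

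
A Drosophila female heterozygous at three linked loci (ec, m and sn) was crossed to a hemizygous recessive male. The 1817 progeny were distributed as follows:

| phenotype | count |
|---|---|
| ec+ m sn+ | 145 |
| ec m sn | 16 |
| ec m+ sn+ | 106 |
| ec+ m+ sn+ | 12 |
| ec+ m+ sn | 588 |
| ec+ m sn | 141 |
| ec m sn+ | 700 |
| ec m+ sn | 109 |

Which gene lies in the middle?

sn

The two most frequent reciprocal classes, ec m sn+ and ec+ m+ sn, are the parental types, so the F1 was ec m sn+ / ec+ m+ sn.
The two rarest classes, ec m sn and ec+ m+ sn+, are the double crossovers. Comparing them with the parentals, only the sn allele has switched, so sn is the middle locus and the order is ec – sn – m.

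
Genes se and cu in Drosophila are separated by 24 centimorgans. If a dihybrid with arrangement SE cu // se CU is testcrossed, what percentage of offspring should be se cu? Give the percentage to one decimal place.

12.0%

A map distance of 24 centimorgans corresponds to a recombination frequency of 0.240.
The F1 is SE cu / se CU, so se cu is a recombinant gamete class with expected frequency r/2 = 0.240/2 = 0.1200.
That is 0.1200 = 12.0% of the progeny.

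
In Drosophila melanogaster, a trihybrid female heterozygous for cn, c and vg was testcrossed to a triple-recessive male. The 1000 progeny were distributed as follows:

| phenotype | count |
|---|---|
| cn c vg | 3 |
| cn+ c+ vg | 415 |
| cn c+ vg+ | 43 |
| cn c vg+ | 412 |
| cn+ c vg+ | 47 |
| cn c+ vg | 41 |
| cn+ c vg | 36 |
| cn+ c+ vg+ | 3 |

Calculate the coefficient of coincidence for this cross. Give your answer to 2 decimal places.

The two most frequent reciprocal classes, cn c vg+ and cn+ c+ vg, are the parental types, so the F1 was cn c vg+ / cn+ c+ vg.
The two rarest classes, cn c vg and cn+ c+ vg+, are the double crossovers. Comparing them with the parentals, only the vg allele has switched, so vg is the middle locus and the order is c – vg – cn.
c–vg: (79 + 6)/1000 = 0.0850; vg–cn: (88 + 6)/1000 = 0.0940.
Expected DCO frequency = 0.0850 × 0.0940 ≈ 0.00799; observed = 6/1000 ≈ 0.00600.
Coefficient of coincidence = 0.00600/0.00799 ≈ 0.75.

0.75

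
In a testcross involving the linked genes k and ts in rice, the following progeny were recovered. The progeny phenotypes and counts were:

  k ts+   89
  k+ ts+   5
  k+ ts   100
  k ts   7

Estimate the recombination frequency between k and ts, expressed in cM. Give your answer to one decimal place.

The two most frequent classes, k+ ts (100) and k ts+ (89), are the parental types, so the F1 was k+ ts / k ts+.
The recombinant classes are k+ ts+ and k ts: 5 + 7 = 12.
Recombination frequency = 12/201 = 0.0597 ≈ 6.0%, i.e. 6.0 cM.

6.0 cM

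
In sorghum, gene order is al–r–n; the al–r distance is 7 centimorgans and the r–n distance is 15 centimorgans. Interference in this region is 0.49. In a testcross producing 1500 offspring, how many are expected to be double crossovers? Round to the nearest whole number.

Map distances give recombination frequencies of 0.070 and 0.150 for the two intervals.
With interference 0.49 (so coincidence = 0.51), expected double-crossover frequency = 0.070 × 0.150 × 0.51 = 0.00536.
Expected number = 0.00536 × 1500 = 8.03 ≈ 8.

8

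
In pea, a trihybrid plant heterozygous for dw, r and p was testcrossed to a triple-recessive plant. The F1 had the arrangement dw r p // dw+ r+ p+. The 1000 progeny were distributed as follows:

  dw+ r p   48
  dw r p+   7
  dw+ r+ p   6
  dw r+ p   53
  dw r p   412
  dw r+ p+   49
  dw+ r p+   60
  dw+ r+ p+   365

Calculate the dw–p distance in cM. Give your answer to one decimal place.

The two rarest classes, dw r p+ and dw+ r+ p, are the double crossovers. Comparing them with the parentals, only the p allele has switched, so p is the middle locus and the order is dw – p – r.
Crossovers in the dw–p interval produce the single-crossover classes dw+ r p and dw r+ p+ (48 + 49 = 97) plus the double crossovers (13).
RF(dw–p) = (97 + 13) / 1000 = 110/1000 = 0.1100 → 11.0 cM.

11.0 cM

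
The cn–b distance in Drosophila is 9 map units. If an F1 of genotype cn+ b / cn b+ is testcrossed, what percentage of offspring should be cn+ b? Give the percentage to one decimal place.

45.5%

A map distance of 9 map units corresponds to a recombination frequency of 0.090.
The F1 is cn+ b / cn b+, so cn+ b is a parental gamete class with expected frequency (1 − r)/2 = 0.910/2 = 0.4550.
That is 0.4550 = 45.5% of the progeny.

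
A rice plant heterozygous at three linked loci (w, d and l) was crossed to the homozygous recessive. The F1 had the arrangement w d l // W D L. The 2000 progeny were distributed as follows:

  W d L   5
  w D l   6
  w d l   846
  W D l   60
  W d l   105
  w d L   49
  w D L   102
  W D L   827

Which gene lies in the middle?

d

The two rarest classes, w D l and W d L, are the double crossovers. Comparing them with the parentals, only the d allele has switched, so d is the middle locus and the order is l – d – w.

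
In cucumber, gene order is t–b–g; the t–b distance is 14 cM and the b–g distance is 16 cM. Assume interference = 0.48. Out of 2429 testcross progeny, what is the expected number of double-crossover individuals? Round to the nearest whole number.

Map distances give recombination frequencies of 0.140 and 0.160 for the two intervals.
With interference 0.48 (so coincidence = 0.52), expected double-crossover frequency = 0.140 × 0.160 × 0.52 = 0.01165.
Expected number = 0.01165 × 2429 = 28.29 ≈ 28.

28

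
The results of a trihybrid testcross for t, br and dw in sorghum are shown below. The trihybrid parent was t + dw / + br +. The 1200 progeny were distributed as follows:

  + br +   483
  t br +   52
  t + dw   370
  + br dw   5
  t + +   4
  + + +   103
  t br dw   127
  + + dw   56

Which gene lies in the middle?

dw

The two rarest classes, t + + and + br dw, are the double crossovers. Comparing them with the parentals, only the dw allele has switched, so dw is the middle locus and the order is br – dw – t.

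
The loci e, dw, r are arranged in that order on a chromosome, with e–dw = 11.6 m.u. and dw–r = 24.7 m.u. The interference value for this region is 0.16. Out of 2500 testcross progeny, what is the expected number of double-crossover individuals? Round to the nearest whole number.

Map distances give recombination frequencies of 0.116 and 0.247 for the two intervals.
With interference 0.16 (so coincidence = 0.84), expected double-crossover frequency = 0.116 × 0.247 × 0.84 = 0.02407.
Expected number = 0.02407 × 2500 = 60.17 ≈ 60.

60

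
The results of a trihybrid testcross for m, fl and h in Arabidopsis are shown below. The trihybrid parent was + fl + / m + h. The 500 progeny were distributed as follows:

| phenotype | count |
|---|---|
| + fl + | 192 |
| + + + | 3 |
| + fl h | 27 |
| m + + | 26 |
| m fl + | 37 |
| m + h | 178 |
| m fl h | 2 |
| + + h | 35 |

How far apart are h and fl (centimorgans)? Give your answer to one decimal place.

The two rarest classes, + + + and m fl h, are the double crossovers. Comparing them with the parentals, only the fl allele has switched, so fl is the middle locus and the order is h – fl – m.
Crossovers in the h–fl interval produce the single-crossover classes + fl h and m + + (27 + 26 = 53) plus the double crossovers (5).
RF(h–fl) = (53 + 5) / 500 = 58/500 = 0.1160 → 11.6 centimorgans.

11.6 centimorgans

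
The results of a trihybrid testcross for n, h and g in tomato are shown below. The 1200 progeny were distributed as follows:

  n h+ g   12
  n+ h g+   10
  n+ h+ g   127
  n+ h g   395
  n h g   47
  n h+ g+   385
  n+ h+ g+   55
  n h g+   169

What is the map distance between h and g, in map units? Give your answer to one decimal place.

26.5 map units

The two most frequent reciprocal classes, n h+ g+ and n+ h g, are the parental types, so the F1 was n h+ g+ / n+ h g.
The two rarest classes, n h+ g and n+ h g+, are the double crossovers. Comparing them with the parentals, only the g allele has switched, so g is the middle locus and the order is n – g – h.
Crossovers in the g–h interval produce the single-crossover classes n h g+ and n+ h+ g (169 + 127 = 296) plus the double crossovers (22).
RF(g–h) = (296 + 22) / 1200 = 318/1200 = 0.2650 → 26.5 map units.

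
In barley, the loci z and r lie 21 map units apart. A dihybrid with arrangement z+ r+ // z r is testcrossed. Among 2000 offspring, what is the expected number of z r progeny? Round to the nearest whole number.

790

A map distance of 21 map units corresponds to a recombination frequency of 0.210.
The F1 is z+ r+ / z r, so z r is a parental gamete class with expected frequency (1 − r)/2 = 0.790/2 = 0.3950.
Expected number = 0.3950 × 2000 = 790.00 ≈ 790.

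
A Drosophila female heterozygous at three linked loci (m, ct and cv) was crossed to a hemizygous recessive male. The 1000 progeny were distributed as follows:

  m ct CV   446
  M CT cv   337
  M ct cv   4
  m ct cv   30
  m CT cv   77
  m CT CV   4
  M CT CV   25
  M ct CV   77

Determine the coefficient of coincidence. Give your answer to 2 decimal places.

The two most frequent reciprocal classes, m ct CV and M CT cv, are the parental types, so the F1 was m ct CV / M CT cv.
The two rarest classes, m CT CV and M ct cv, are the double crossovers. Comparing them with the parentals, only the ct allele has switched, so ct is the middle locus and the order is m – ct – cv.
m–ct: (154 + 8)/1000 = 0.1620; ct–cv: (55 + 8)/1000 = 0.0630.
Expected DCO frequency = 0.1620 × 0.0630 ≈ 0.01021; observed = 8/1000 ≈ 0.00800.
Coefficient of coincidence = 0.00800/0.01021 ≈ 0.78.

0.78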